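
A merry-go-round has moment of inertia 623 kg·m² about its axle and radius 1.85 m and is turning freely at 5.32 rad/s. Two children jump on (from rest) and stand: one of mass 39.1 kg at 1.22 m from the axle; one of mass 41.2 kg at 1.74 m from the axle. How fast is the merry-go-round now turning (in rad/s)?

The added mass arrives with no angular momentum about the axle, and any external torque about the axle is negligible, so the system's angular momentum is conserved.
Added inertia Σmr² = (39.1)(1.22)² + (41.2)(1.74)² = 182.9 kg·m²; I_f = 623.0 + 182.9 = 805.9 kg·m².
ω_f = I_p ω_i / I_f = (623.0)(5.32) / 805.9 = 4.112 rad/s.

ω_f ≈ 4.11 rad/s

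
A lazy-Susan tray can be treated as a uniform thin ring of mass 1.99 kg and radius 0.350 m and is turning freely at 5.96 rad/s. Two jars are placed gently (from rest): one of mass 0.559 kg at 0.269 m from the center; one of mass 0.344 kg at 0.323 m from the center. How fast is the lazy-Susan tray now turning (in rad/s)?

ω_f ≈ 4.54 rad/s

The added mass arrives with no angular momentum about the center, and any external torque about the center is negligible, so the system's angular momentum is conserved.
I_p = (1.99)(0.350)² = 0.2438 kg·m².
Added inertia Σmr² = (0.559)(0.269)² + (0.344)(0.323)² = 0.07634 kg·m²; I_f = 0.2438 + 0.07634 = 0.3201 kg·m².
ω_f = I_p ω_i / I_f = (0.2438)(5.96) / 0.3201 = 4.539 rad/s.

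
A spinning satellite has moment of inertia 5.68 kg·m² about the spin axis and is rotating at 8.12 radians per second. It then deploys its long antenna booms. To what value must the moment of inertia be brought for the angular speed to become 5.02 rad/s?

I₂ ≈ 9.19 kg·m²

No external torque acts about the spin axis, so angular momentum is conserved.
I₂ = I₁ω₁ / ω₂ = (5.68)(8.12) / (5.02) = 9.188 kg·m².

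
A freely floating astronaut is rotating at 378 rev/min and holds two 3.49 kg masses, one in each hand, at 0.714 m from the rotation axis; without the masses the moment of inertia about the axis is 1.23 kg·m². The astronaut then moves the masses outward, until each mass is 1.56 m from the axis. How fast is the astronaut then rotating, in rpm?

With no external torque about the axis, L is conserved: I₁ω₁ = I₂ω₂.
I₁ = 1.23 + 2(3.49)(0.714)² = 4.788 kg·m²; I₂ = 1.23 + 2(3.49)(1.56)² = 18.22 kg·m².
ω₂ = I₁ω₁ / I₂ = (4.788)(378 rpm) / (18.22) = 99.36 rpm.

ω₂ ≈ 99.4 rpm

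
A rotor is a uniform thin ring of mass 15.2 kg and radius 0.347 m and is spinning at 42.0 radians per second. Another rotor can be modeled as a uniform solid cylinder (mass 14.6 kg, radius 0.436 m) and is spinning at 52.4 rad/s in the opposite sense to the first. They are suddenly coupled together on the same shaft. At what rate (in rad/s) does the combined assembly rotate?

The coupling torques are internal; angular momentum about the shared axis is conserved.
Moments of inertia: I_A = (15.2)(0.347)² = 1.830 kg·m²; I_B = ½(14.6)(0.436)² = 1.388 kg·m².
Taking A's sense as positive: L = (1.830)(42.0) − (1.388)(52.4) = 4.154 kg·m²·rad/s.
Combined I = 1.830 + 1.388 = 3.218 kg·m².
ω_f = L / I = 4.154 / 3.218 = 1.291 rad/s.

|ω_f| ≈ 1.29 rad/s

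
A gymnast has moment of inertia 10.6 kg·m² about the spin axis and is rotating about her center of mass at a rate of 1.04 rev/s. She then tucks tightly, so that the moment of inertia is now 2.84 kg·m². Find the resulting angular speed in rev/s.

ω₂ ≈ 3.88 rev/s

Angular momentum about the spin axis is conserved since the torque about it is zero.
ω₂ = I₁ω₁ / I₂ = (10.60)(1.04 rev/s) / (2.840) = 3.882 rev/s.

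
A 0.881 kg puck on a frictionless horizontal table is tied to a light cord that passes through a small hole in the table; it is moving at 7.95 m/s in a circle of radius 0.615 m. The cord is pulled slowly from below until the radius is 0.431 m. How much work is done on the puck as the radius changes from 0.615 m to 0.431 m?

W ≈ 28.8 J

The only horizontal force on the mass is along the cord (radial), so it exerts no torque about the hole and angular momentum m v r is conserved.
v₂ = v₁ r₁ / r₂ = (7.95)(0.615) / (0.431) = 11.34 m/s.
W = ΔKE = ½m(v₂² − v₁²) = 28.85 J.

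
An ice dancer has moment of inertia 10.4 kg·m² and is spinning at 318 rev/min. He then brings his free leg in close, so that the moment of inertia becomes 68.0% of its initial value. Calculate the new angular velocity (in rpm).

ω₂ ≈ 468 rpm

With no external torque about the axis, L is conserved: I₁ω₁ = I₂ω₂.
I₂ = 0.680 × 10.4 = 7.072 kg·m².
ω₂ = I₁ω₁ / I₂ = (10.40)(318 rpm) / (7.072) = 467.6 rpm.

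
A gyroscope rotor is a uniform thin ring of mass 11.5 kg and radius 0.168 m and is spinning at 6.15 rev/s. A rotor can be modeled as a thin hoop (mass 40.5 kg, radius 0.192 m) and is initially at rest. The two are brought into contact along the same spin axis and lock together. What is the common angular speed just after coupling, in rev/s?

|ω_f| ≈ 1.10 rev/s

No external torque acts about the common axis, so total angular momentum is conserved.
Moments of inertia: I_A = (11.5)(0.168)² = 0.3246 kg·m²; I_B = (40.5)(0.192)² = 1.493 kg·m².
Taking A's sense as positive: L = (0.3246)(6.15) = 1.996 kg·m²·rev/s.
Combined I = 0.3246 + 1.493 = 1.818 kg·m².
ω_f = L / I = 1.996 / 1.818 = 1.098 rev/s.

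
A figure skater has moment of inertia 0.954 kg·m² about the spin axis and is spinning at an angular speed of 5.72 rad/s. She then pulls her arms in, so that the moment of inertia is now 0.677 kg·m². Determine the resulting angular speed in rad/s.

No external torque acts about the spin axis, so angular momentum is conserved.
ω₂ = I₁ω₁ / I₂ = (0.9540)(5.72 rad/s) / (0.6770) = 8.060 rad/s.

ω₂ ≈ 8.06 rad/s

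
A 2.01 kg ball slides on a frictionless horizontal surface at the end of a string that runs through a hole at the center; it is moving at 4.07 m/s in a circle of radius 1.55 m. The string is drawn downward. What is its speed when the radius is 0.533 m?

v₂ ≈ 11.8 m/s

The only horizontal force on the mass is along the cord (radial), so it exerts no torque about the hole and angular momentum m v r is conserved.
v₂ = v₁ r₁ / r₂ = (4.07)(1.55) / (0.533) = 11.84 m/s.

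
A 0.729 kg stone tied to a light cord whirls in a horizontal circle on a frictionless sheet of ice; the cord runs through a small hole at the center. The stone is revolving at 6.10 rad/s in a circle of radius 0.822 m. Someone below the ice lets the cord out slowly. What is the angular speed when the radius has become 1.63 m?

ω₂ ≈ 1.55 rad/s

The constraining force is radial, so m r² ω about the center is conserved.
ω₂ = ω₁ (r₁/r₂)² = (6.10)(0.822/1.63)² = 1.551 rad/s.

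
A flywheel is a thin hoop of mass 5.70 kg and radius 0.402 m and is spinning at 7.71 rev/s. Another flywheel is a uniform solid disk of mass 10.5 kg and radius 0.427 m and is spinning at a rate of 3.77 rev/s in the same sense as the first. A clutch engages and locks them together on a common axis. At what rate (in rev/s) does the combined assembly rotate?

|ω_f| ≈ 5.70 rev/s

The coupling torques are internal; angular momentum about the shared axis is conserved.
Moments of inertia: I_A = (5.70)(0.402)² = 0.9211 kg·m²; I_B = ½(10.5)(0.427)² = 0.9572 kg·m².
Taking A's sense as positive: L = (0.9211)(7.71) + (0.9572)(3.77) = 10.71 kg·m²·rev/s.
Combined I = 0.9211 + 0.9572 = 1.878 kg·m².
ω_f = L / I = 10.71 / 1.878 = 5.702 rev/s.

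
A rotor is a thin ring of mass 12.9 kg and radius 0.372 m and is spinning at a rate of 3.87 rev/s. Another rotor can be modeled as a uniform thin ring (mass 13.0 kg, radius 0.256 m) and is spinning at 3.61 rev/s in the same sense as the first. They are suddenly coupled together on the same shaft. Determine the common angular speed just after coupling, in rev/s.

No external torque acts about the common axis, so total angular momentum is conserved.
Moments of inertia: I_A = (12.9)(0.372)² = 1.785 kg·m²; I_B = (13.0)(0.256)² = 0.8520 kg·m².
Taking A's sense as positive: L = (1.785)(3.87) + (0.8520)(3.61) = 9.984 kg·m²·rev/s.
Combined I = 1.785 + 0.8520 = 2.637 kg·m².
ω_f = L / I = 9.984 / 2.637 = 3.786 rev/s.

|ω_f| ≈ 3.79 rev/s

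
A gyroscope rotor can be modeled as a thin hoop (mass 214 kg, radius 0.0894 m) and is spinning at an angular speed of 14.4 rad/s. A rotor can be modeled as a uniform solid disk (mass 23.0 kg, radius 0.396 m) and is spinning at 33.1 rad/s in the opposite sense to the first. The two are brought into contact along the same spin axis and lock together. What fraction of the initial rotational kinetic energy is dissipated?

The coupling torques are internal; angular momentum about the shared axis is conserved.
Moments of inertia: I_A = (214)(0.0894)² = 1.710 kg·m²; I_B = ½(23.0)(0.396)² = 1.803 kg·m².
Taking A's sense as positive: L = (1.710)(14.4) − (1.803)(33.1) = -35.06 kg·m²·rad/s.
Combined I = 1.710 + 1.803 = 3.514 kg·m².
ω_f = L / I = -35.06 / 3.514 = -9.979 rad/s.
KE_i = ½ΣIω² = 1165 J; KE_f = ½(3.514)(9.979)² = 174.9 J.
Fraction dissipated = (KE_i − KE_f)/KE_i = 0.8499.

fraction ≈ 0.850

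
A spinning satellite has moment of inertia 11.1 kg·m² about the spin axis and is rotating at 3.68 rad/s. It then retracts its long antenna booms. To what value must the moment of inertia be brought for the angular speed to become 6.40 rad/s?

No external torque acts about the spin axis, so angular momentum is conserved.
I₂ = I₁ω₁ / ω₂ = (11.1)(3.68) / (6.40) = 6.382 kg·m².

I₂ ≈ 6.38 kg·m²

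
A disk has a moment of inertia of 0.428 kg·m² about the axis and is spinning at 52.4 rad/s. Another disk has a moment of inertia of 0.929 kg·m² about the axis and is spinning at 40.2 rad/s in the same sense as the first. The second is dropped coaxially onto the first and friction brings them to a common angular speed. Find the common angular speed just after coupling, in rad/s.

|ω_f| ≈ 44.0 rad/s

The coupling torques are internal; angular momentum about the shared axis is conserved.
Taking A's sense as positive: L = (0.4280)(52.4) + (0.9290)(40.2) = 59.77 kg·m²·rad/s.
Combined I = 0.4280 + 0.9290 = 1.357 kg·m².
ω_f = L / I = 59.77 / 1.357 = 44.05 rad/s.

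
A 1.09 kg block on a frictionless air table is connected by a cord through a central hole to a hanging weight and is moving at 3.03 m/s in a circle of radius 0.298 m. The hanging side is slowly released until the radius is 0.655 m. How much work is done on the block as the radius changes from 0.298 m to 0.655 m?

W ≈ -3.97 J

Central (radial) force ⇒ zero torque about the center ⇒ m v r is constant.
v₂ = v₁ r₁ / r₂ = (3.03)(0.298) / (0.655) = 1.379 m/s.
W = ΔKE = ½m(v₂² − v₁²) = -3.968 J.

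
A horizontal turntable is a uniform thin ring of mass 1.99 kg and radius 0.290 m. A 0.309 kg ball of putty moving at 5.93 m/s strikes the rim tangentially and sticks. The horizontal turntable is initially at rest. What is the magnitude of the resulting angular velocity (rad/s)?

|ω_f| ≈ 2.75 rad/s

The axle reaction passes through the axle and exerts no torque about it; angular momentum about the axle is conserved through the impact.
I_p = (1.99)(0.290)² = 0.1674 kg·m². Taking the sense of the ball of putty's angular momentum as positive, L_{ball} = m v R = (0.309)(5.93)(0.290) = 0.5314 kg·m²/s.
L_i = 0 + 0.5314 = 0.5314 kg·m²/s.
After sticking, I_f = I_p + m R² = 0.1674 + (0.309)(0.290)² = 0.1933 kg·m².
ω_f = L_i / I_f = 0.5314 / 0.1933 = 2.748 rad/s.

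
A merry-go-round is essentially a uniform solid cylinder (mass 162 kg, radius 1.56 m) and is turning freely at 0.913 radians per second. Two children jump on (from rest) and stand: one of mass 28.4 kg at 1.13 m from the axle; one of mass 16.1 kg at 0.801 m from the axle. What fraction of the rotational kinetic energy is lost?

fraction ≈ 0.191

The added mass arrives with no angular momentum about the axle, and any external torque about the axle is negligible, so the system's angular momentum is conserved.
I_p = ½(162)(1.56)² = 197.1 kg·m².
Added inertia Σmr² = (28.4)(1.13)² + (16.1)(0.801)² = 46.59 kg·m²; I_f = 197.1 + 46.59 = 243.7 kg·m².
ω_f = I_p ω_i / I_f = (197.1)(0.913) / 243.7 = 0.7385 rad/s.
KE_i = ½(197.1)(0.9130 rad/s)² = 82.16 J; KE_f = ½(243.7)(0.7385)² = 66.45 J.
Fraction lost = 0.1912.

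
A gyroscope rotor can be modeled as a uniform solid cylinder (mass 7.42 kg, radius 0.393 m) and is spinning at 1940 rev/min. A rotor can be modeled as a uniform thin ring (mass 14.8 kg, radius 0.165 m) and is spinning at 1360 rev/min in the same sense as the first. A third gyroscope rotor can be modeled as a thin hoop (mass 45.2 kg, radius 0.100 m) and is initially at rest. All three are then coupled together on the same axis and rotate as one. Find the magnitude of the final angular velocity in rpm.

|ω_f| ≈ 1160 rpm

The coupling torques are internal; angular momentum about the shared axis is conserved.
Moments of inertia: I_A = ½(7.42)(0.393)² = 0.5730 kg·m²; I_B = (14.8)(0.165)² = 0.4029 kg·m²; I_C = (45.2)(0.100)² = 0.4520 kg·m².
Taking A's sense as positive: L = (0.5730)(1940) + (0.4029)(1360) = 1660 kg·m²·rpm.
Combined I = 0.5730 + 0.4029 + 0.4520 = 1.428 kg·m².
ω_f = L / I = 1660 / 1.428 = 1162 rpm.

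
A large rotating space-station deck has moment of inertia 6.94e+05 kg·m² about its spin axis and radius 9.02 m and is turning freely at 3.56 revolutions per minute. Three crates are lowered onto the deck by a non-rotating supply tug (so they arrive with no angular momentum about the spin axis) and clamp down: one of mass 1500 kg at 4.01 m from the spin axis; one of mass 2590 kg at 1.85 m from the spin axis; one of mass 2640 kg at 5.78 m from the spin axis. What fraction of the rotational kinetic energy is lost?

fraction ≈ 0.149

No external torque acts about the spin axis; L_before = L_after.
Added inertia Σmr² = (1500)(4.01)² + (2590)(1.85)² + (2640)(5.78)² = 1.212e+05 kg·m²; I_f = 6.940e+05 + 1.212e+05 = 8.152e+05 kg·m².
ω_f = I_p ω_i / I_f = (6.940e+05)(3.56) / 8.152e+05 = 3.031 rpm.
KE_i = ½(6.940e+05)(0.3728 rad/s)² = 48230 J; KE_f = ½(8.152e+05)(0.3174)² = 41060 J.
Fraction lost = 0.1487.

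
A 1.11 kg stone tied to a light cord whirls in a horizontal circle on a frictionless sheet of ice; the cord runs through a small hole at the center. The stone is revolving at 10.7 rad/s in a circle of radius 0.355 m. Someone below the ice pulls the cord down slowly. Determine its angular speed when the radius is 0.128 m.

No torque about the axis ⇒ m r₁² ω₁ = m r₂² ω₂.
ω₂ = ω₁ (r₁/r₂)² = (10.7)(0.355/0.128)² = 82.30 rad/s.

ω₂ ≈ 82.3 rad/s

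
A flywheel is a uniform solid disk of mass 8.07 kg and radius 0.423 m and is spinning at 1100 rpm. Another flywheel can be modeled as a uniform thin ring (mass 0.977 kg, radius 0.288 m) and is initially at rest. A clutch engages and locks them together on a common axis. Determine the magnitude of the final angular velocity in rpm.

|ω_f| ≈ 989 rpm

No external torque acts about the common axis, so total angular momentum is conserved.
Moments of inertia: I_A = ½(8.07)(0.423)² = 0.7220 kg·m²; I_B = (0.977)(0.288)² = 0.08104 kg·m².
Taking A's sense as positive: L = (0.7220)(1100) = 794.2 kg·m²·rpm.
Combined I = 0.7220 + 0.08104 = 0.8030 kg·m².
ω_f = L / I = 794.2 / 0.8030 = 989.0 rpm.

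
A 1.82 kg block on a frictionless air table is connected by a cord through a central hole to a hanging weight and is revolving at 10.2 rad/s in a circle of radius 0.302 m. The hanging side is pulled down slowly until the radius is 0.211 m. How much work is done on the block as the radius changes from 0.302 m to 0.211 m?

The constraining force is radial, so m r² ω about the center is conserved.
ω₂ = ω₁ (r₁/r₂)² = (10.2)(0.302/0.211)² = 20.90 rad/s.
W = ΔKE = ½m(v₂² − v₁²) = 9.054 J.

W ≈ 9.05 J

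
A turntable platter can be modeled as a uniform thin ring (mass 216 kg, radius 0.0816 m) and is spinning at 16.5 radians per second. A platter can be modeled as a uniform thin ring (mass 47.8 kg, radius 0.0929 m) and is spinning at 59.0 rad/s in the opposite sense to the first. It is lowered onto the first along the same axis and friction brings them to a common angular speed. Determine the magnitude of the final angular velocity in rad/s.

The coupling torques are internal; angular momentum about the shared axis is conserved.
Moments of inertia: I_A = (216)(0.0816)² = 1.438 kg·m²; I_B = (47.8)(0.0929)² = 0.4125 kg·m².
Taking A's sense as positive: L = (1.438)(16.5) − (0.4125)(59.0) = -0.6084 kg·m²·rad/s.
Combined I = 1.438 + 0.4125 = 1.851 kg·m².
ω_f = L / I = -0.6084 / 1.851 = -0.3287 rad/s.

|ω_f| ≈ 0.329 rad/s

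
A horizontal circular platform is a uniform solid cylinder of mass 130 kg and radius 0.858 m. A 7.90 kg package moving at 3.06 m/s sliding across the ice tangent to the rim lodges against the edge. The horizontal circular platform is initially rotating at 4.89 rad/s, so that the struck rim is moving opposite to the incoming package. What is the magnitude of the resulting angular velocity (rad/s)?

About the central axle the impulsive forces during the collision are internal, so angular momentum about that axis is conserved.
I_p = ½(130)(0.858)² = 47.85 kg·m². Taking the sense of the package's angular momentum as positive, L_{package} = m v R = (7.90)(3.06)(0.858) = 20.74 kg·m²/s.
L_i = −I_p ω_p + m v R = −(47.85)(4.89) + 20.74 = -213.2 kg·m²/s.
After sticking, I_f = I_p + m R² = 47.85 + (7.90)(0.858)² = 53.67 kg·m².
ω_f = L_i / I_f = -213.2 / 53.67 = -3.974 rad/s.

|ω_f| ≈ 3.97 rad/s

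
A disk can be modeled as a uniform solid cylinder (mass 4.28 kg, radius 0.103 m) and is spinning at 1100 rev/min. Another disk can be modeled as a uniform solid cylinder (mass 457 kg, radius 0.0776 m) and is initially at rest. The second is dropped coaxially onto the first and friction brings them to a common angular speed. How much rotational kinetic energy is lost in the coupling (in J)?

The coupling torques are internal; angular momentum about the shared axis is conserved.
Moments of inertia: I_A = ½(4.28)(0.103)² = 0.02270 kg·m²; I_B = ½(457)(0.0776)² = 1.376 kg·m².
Taking A's sense as positive: L = (0.02270)(1100) = 24.97 kg·m²·rpm.
Combined I = 0.02270 + 1.376 = 1.399 kg·m².
ω_f = L / I = 24.97 / 1.399 = 17.86 rpm.
KE_i = ½ΣIω² = 150.6 J; KE_f = ½(1.399)(1.870)² = 2.445 J.

ΔKE lost ≈ 148 J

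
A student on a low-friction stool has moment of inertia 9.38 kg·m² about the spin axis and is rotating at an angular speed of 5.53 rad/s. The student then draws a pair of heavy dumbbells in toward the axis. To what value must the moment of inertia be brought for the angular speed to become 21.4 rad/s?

With no external torque about the axis, L is conserved: I₁ω₁ = I₂ω₂.
I₂ = I₁ω₁ / ω₂ = (9.38)(5.53) / (21.4) = 2.424 kg·m².

I₂ ≈ 2.42 kg·m²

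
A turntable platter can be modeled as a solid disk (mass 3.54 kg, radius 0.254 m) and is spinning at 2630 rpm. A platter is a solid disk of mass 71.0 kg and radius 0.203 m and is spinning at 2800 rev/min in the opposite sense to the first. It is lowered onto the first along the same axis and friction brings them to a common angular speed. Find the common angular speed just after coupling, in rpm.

No external torque acts about the common axis, so total angular momentum is conserved.
Moments of inertia: I_A = ½(3.54)(0.254)² = 0.1142 kg·m²; I_B = ½(71.0)(0.203)² = 1.463 kg·m².
Taking A's sense as positive: L = (0.1142)(2630) − (1.463)(2800) = -3796 kg·m²·rpm.
Combined I = 0.1142 + 1.463 = 1.577 kg·m².
ω_f = L / I = -3796 / 1.577 = -2407 rpm.

|ω_f| ≈ 2410 rpm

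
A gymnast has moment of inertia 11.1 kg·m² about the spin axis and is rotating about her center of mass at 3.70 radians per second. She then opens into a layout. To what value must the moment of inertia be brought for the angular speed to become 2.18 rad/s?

I₂ ≈ 18.8 kg·m²

With no external torque about the axis, L is conserved: I₁ω₁ = I₂ω₂.
I₂ = I₁ω₁ / ω₂ = (11.1)(3.70) / (2.18) = 18.84 kg·m².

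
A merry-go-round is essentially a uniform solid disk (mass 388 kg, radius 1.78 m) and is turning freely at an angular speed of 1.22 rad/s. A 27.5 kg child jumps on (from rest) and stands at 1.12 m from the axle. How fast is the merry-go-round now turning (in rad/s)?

The added mass arrives with no angular momentum about the axle, and any external torque about the axle is negligible, so the system's angular momentum is conserved.
I_p = ½(388)(1.78)² = 614.7 kg·m².
Added inertia Σmr² = (27.5)(1.12)² = 34.50 kg·m²; I_f = 614.7 + 34.50 = 649.2 kg·m².
ω_f = I_p ω_i / I_f = (614.7)(1.22) / 649.2 = 1.155 rad/s.

ω_f ≈ 1.16 rad/s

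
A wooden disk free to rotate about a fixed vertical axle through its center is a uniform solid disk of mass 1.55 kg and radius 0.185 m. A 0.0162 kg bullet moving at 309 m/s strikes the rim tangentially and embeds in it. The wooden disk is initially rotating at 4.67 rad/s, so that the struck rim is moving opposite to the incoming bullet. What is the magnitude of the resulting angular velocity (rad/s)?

The axle reaction passes through the axle and exerts no torque about it; angular momentum about the axle is conserved through the impact.
I_p = ½(1.55)(0.185)² = 0.02652 kg·m². Taking the sense of the bullet's angular momentum as positive, L_{bullet} = m v R = (0.0162)(309)(0.185) = 0.9261 kg·m²/s.
L_i = −I_p ω_p + m v R = −(0.02652)(4.67) + 0.9261 = 0.8022 kg·m²/s.
After sticking, I_f = I_p + m R² = 0.02652 + (0.0162)(0.185)² = 0.02708 kg·m².
ω_f = L_i / I_f = 0.8022 / 0.02708 = 29.62 rad/s.

|ω_f| ≈ 29.6 rad/s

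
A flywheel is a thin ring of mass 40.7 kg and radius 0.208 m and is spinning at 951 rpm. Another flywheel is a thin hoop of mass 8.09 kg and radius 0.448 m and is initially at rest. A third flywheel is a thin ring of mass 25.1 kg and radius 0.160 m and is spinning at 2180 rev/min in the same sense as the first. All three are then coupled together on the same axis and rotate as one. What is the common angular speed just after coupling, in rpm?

No external torque acts about the common axis, so total angular momentum is conserved.
Moments of inertia: I_A = (40.7)(0.208)² = 1.761 kg·m²; I_B = (8.09)(0.448)² = 1.624 kg·m²; I_C = (25.1)(0.160)² = 0.6426 kg·m².
Taking A's sense as positive: L = (1.761)(951) + (0.6426)(2180) = 3075 kg·m²·rpm.
Combined I = 1.761 + 1.624 + 0.6426 = 4.027 kg·m².
ω_f = L / I = 3075 / 4.027 = 763.7 rpm.

|ω_f| ≈ 764 rpm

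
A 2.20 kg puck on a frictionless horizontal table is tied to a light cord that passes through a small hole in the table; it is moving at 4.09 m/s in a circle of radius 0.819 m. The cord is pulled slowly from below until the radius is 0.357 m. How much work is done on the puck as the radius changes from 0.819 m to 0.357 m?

The only horizontal force on the mass is along the cord (radial), so it exerts no torque about the hole and angular momentum m v r is conserved.
v₂ = v₁ r₁ / r₂ = (4.09)(0.819) / (0.357) = 9.383 m/s.
W = ΔKE = ½m(v₂² − v₁²) = 78.44 J.

W ≈ 78.4 J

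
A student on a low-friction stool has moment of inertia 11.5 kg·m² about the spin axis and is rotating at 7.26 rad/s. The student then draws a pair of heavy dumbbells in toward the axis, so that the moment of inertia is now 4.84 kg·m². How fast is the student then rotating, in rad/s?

With no external torque about the axis, L is conserved: I₁ω₁ = I₂ω₂.
ω₂ = I₁ω₁ / I₂ = (11.50)(7.26 rad/s) / (4.840) = 17.25 rad/s.

ω₂ ≈ 17.2 rad/s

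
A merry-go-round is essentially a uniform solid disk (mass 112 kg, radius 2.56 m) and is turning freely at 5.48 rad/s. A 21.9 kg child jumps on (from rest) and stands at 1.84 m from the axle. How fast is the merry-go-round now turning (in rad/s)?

ω_f ≈ 4.56 rad/s

No external torque acts about the axle; L_before = L_after.
I_p = ½(112)(2.56)² = 367.0 kg·m².
Added inertia Σmr² = (21.9)(1.84)² = 74.14 kg·m²; I_f = 367.0 + 74.14 = 441.1 kg·m².
ω_f = I_p ω_i / I_f = (367.0)(5.48) / 441.1 = 4.559 rad/s.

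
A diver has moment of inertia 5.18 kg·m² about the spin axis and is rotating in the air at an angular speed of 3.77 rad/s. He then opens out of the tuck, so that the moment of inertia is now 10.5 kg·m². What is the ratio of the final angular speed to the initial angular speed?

ω₂/ω₁ ≈ 0.493

With no external torque about the axis, L is conserved: I₁ω₁ = I₂ω₂.
ω₂/ω₁ = I₁/I₂ = 5.180 / 10.50 = 0.4933.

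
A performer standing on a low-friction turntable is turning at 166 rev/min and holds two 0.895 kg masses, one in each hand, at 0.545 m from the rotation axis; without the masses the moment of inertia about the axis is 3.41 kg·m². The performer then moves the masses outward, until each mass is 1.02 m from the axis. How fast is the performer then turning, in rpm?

ω₂ ≈ 124 rpm

No external torque acts about the spin axis, so angular momentum is conserved.
I₁ = 3.41 + 2(0.895)(0.545)² = 3.942 kg·m²; I₂ = 3.41 + 2(0.895)(1.02)² = 5.272 kg·m².
ω₂ = I₁ω₁ / I₂ = (3.942)(166 rpm) / (5.272) = 124.1 rpm.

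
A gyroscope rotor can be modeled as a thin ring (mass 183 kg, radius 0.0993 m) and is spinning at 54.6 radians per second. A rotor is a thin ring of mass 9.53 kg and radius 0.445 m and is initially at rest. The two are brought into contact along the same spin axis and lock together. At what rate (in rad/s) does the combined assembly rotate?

No external torque acts about the common axis, so total angular momentum is conserved.
Moments of inertia: I_A = (183)(0.0993)² = 1.804 kg·m²; I_B = (9.53)(0.445)² = 1.887 kg·m².
Taking A's sense as positive: L = (1.804)(54.6) = 98.52 kg·m²·rad/s.
Combined I = 1.804 + 1.887 = 3.692 kg·m².
ω_f = L / I = 98.52 / 3.692 = 26.69 rad/s.

|ω_f| ≈ 26.7 rad/s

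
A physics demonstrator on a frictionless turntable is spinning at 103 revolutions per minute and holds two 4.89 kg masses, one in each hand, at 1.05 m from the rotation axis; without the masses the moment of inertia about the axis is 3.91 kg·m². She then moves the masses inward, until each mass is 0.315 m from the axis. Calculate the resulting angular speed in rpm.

No external torque acts about the spin axis, so angular momentum is conserved.
I₁ = 3.91 + 2(4.89)(1.05)² = 14.69 kg·m²; I₂ = 3.91 + 2(4.89)(0.315)² = 4.880 kg·m².
ω₂ = I₁ω₁ / I₂ = (14.69)(103 rpm) / (4.880) = 310.1 rpm.

ω₂ ≈ 310 rpm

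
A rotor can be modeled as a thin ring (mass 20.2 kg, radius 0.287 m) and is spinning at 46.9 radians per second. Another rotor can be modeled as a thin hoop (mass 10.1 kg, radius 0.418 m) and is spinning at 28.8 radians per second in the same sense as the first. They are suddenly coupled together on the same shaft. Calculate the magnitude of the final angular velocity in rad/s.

|ω_f| ≈ 37.6 rad/s

The coupling torques are internal; angular momentum about the shared axis is conserved.
Moments of inertia: I_A = (20.2)(0.287)² = 1.664 kg·m²; I_B = (10.1)(0.418)² = 1.765 kg·m².
Taking A's sense as positive: L = (1.664)(46.9) + (1.765)(28.8) = 128.9 kg·m²·rad/s.
Combined I = 1.664 + 1.765 = 3.429 kg·m².
ω_f = L / I = 128.9 / 3.429 = 37.58 rad/s.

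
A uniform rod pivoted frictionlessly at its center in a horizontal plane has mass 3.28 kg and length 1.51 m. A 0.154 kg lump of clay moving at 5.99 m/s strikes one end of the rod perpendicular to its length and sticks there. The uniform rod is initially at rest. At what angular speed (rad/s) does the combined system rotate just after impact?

About the pivot the impulsive forces during the collision are internal, so angular momentum about that axis is conserved.
I_p = (1/12)(3.28)(1.51)² = 0.6232 kg·m². Taking the sense of the lump of clay's angular momentum as positive, L_{lump} = m v R = (0.154)(5.99)(1.51/2) = 0.6965 kg·m²/s.
L_i = 0 + 0.6965 = 0.6965 kg·m²/s.
After sticking, I_f = I_p + m R² = 0.6232 + (0.154)(1.51/2)² = 0.7110 kg·m².
ω_f = L_i / I_f = 0.6965 / 0.7110 = 0.9795 rad/s.

|ω_f| ≈ 0.980 rad/s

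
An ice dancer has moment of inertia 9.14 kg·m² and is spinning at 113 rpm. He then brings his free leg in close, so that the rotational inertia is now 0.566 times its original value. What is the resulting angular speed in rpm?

Angular momentum about the spin axis is conserved since the torque about it is zero.
I₂ = 0.566 × 9.14 = 5.173 kg·m².
ω₂ = I₁ω₁ / I₂ = (9.140)(113 rpm) / (5.173) = 199.6 rpm.

ω₂ ≈ 200 rpm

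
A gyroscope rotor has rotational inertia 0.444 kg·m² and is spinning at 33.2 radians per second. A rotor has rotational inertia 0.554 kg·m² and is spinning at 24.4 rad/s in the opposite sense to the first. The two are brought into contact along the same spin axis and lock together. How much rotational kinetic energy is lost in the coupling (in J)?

No external torque acts about the common axis, so total angular momentum is conserved.
Taking A's sense as positive: L = (0.4440)(33.2) − (0.5540)(24.4) = 1.223 kg·m²·rad/s.
Combined I = 0.4440 + 0.5540 = 0.9980 kg·m².
ω_f = L / I = 1.223 / 0.9980 = 1.226 rad/s.
KE_i = ½ΣIω² = 409.6 J; KE_f = ½(0.9980)(1.226)² = 0.7496 J.

ΔKE lost ≈ 409 J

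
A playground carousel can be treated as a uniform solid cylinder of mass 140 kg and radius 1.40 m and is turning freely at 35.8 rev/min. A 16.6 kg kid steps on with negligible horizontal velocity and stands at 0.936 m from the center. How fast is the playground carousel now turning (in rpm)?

The added mass arrives with no angular momentum about the center, and any external torque about the center is negligible, so the system's angular momentum is conserved.
I_p = ½(140)(1.40)² = 137.2 kg·m².
Added inertia Σmr² = (16.6)(0.936)² = 14.54 kg·m²; I_f = 137.2 + 14.54 = 151.7 kg·m².
ω_f = I_p ω_i / I_f = (137.2)(35.8) / 151.7 = 32.37 rpm.

ω_f ≈ 32.4 rpm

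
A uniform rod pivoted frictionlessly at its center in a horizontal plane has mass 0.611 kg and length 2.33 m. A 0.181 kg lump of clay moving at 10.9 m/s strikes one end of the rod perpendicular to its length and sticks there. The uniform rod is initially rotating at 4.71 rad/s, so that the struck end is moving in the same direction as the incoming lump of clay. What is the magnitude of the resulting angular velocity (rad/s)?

The axle reaction passes through the pivot and exerts no torque about it; angular momentum about the pivot is conserved through the impact.
I_p = (1/12)(0.611)(2.33)² = 0.2764 kg·m². Taking the sense of the lump of clay's angular momentum as positive, L_{lump} = m v R = (0.181)(10.9)(2.33/2) = 2.298 kg·m²/s.
L_i = +I_p ω_p + m v R = +(0.2764)(4.71) + 2.298 = 3.600 kg·m²/s.
After sticking, I_f = I_p + m R² = 0.2764 + (0.181)(2.33/2)² = 0.5221 kg·m².
ω_f = L_i / I_f = 3.600 / 0.5221 = 6.896 rad/s.

|ω_f| ≈ 6.90 rad/s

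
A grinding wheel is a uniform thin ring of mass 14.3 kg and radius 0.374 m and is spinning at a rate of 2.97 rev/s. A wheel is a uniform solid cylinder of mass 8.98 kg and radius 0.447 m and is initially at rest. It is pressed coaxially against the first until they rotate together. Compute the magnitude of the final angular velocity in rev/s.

The coupling torques are internal; angular momentum about the shared axis is conserved.
Moments of inertia: I_A = (14.3)(0.374)² = 2.000 kg·m²; I_B = ½(8.98)(0.447)² = 0.8971 kg·m².
Taking A's sense as positive: L = (2.000)(2.97) = 5.941 kg·m²·rev/s.
Combined I = 2.000 + 0.8971 = 2.897 kg·m².
ω_f = L / I = 5.941 / 2.897 = 2.050 rev/s.

|ω_f| ≈ 2.05 rev/s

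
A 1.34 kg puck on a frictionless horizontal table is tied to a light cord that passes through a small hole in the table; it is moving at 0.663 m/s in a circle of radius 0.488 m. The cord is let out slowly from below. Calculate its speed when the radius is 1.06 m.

Central (radial) force ⇒ zero torque about the center ⇒ m v r is constant.
v₂ = v₁ r₁ / r₂ = (0.663)(0.488) / (1.06) = 0.3052 m/s.

v₂ ≈ 0.305 m/s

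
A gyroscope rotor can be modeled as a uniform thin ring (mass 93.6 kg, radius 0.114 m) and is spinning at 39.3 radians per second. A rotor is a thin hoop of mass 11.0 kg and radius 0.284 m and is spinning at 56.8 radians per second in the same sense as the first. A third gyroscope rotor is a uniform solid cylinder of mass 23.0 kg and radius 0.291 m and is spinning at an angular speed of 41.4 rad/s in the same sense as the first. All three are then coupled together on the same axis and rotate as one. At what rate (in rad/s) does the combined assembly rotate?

The coupling torques are internal; angular momentum about the shared axis is conserved.
Moments of inertia: I_A = (93.6)(0.114)² = 1.216 kg·m²; I_B = (11.0)(0.284)² = 0.8872 kg·m²; I_C = ½(23.0)(0.291)² = 0.9738 kg·m².
Taking A's sense as positive: L = (1.216)(39.3) + (0.8872)(56.8) + (0.9738)(41.4) = 138.5 kg·m²·rad/s.
Combined I = 1.216 + 0.8872 + 0.9738 = 3.077 kg·m².
ω_f = L / I = 138.5 / 3.077 = 45.01 rad/s.

|ω_f| ≈ 45.0 rad/s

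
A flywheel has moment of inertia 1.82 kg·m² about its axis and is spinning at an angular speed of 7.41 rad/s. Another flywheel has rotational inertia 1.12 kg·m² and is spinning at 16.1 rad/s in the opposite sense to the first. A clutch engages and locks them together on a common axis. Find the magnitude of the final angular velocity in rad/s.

No external torque acts about the common axis, so total angular momentum is conserved.
Taking A's sense as positive: L = (1.820)(7.41) − (1.120)(16.1) = -4.546 kg·m²·rad/s.
Combined I = 1.820 + 1.120 = 2.940 kg·m².
ω_f = L / I = -4.546 / 2.940 = -1.546 rad/s.

|ω_f| ≈ 1.55 rad/s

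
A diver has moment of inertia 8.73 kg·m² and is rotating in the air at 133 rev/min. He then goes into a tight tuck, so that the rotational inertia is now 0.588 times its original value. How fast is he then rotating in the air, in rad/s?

Angular momentum about the spin axis is conserved since the torque about it is zero.
I₂ = 0.588 × 8.73 = 5.133 kg·m².
ω₂ = I₁ω₁ / I₂ = (8.730)(133 rpm) / (5.133) = 226.2 rpm = 23.69 rad/s.

ω₂ ≈ 23.7 rad/s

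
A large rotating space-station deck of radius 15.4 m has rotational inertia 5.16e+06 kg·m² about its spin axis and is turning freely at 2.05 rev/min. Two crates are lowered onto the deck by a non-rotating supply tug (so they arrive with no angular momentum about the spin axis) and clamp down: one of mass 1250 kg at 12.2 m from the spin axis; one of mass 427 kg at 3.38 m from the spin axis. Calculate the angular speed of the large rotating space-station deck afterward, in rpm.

The added mass arrives with no angular momentum about the spin axis, and any external torque about the spin axis is negligible, so the system's angular momentum is conserved.
Added inertia Σmr² = (1250)(12.2)² + (427)(3.38)² = 1.909e+05 kg·m²; I_f = 5.160e+06 + 1.909e+05 = 5.351e+06 kg·m².
ω_f = I_p ω_i / I_f = (5.160e+06)(2.05) / 5.351e+06 = 1.977 rpm.

ω_f ≈ 1.98 rpm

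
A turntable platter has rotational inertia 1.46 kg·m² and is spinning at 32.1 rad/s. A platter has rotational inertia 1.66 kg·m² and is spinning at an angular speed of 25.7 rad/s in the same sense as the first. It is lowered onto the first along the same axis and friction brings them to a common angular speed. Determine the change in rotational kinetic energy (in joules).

No external torque acts about the common axis, so total angular momentum is conserved.
Taking A's sense as positive: L = (1.460)(32.1) + (1.660)(25.7) = 89.53 kg·m²·rad/s.
Combined I = 1.460 + 1.660 = 3.120 kg·m².
ω_f = L / I = 89.53 / 3.120 = 28.69 rad/s.
KE_i = ½ΣIω² = 1300 J; KE_f = ½(3.120)(28.69)² = 1284 J.

ΔKE ≈ -15.9 J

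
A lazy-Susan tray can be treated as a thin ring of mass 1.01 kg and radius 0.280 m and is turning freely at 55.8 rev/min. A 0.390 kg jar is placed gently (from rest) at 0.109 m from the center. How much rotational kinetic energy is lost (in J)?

energy lost ≈ 0.0747 J

The added mass arrives with no angular momentum about the center, and any external torque about the center is negligible, so the system's angular momentum is conserved.
I_p = (1.01)(0.280)² = 0.07918 kg·m².
Added inertia Σmr² = (0.390)(0.109)² = 0.004634 kg·m²; I_f = 0.07918 + 0.004634 = 0.08382 kg·m².
ω_f = I_p ω_i / I_f = (0.07918)(55.8) / 0.08382 = 52.72 rpm.
KE_i = ½(0.07918)(5.843 rad/s)² = 1.352 J; KE_f = ½(0.08382)(5.520)² = 1.277 J.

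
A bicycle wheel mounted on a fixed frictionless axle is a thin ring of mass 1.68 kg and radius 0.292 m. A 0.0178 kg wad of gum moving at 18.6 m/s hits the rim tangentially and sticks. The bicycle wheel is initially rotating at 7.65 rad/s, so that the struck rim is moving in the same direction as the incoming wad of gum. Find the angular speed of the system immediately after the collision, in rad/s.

|ω_f| ≈ 8.24 rad/s

The axle reaction passes through the axle and exerts no torque about it; angular momentum about the axle is conserved through the impact.
I_p = (1.68)(0.292)² = 0.1432 kg·m². Taking the sense of the wad of gum's angular momentum as positive, L_{wad} = m v R = (0.0178)(18.6)(0.292) = 0.09668 kg·m²/s.
L_i = +I_p ω_p + m v R = +(0.1432)(7.65) + 0.09668 = 1.192 kg·m²/s.
After sticking, I_f = I_p + m R² = 0.1432 + (0.0178)(0.292)² = 0.1448 kg·m².
ω_f = L_i / I_f = 1.192 / 0.1448 = 8.238 rad/s.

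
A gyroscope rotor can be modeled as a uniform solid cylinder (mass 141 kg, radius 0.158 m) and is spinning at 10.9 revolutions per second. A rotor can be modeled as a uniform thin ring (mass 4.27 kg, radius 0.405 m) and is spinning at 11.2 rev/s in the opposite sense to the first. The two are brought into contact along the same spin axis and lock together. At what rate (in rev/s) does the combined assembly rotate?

No external torque acts about the common axis, so total angular momentum is conserved.
Moments of inertia: I_A = ½(141)(0.158)² = 1.760 kg·m²; I_B = (4.27)(0.405)² = 0.7004 kg·m².
Taking A's sense as positive: L = (1.760)(10.9) − (0.7004)(11.2) = 11.34 kg·m²·rev/s.
Combined I = 1.760 + 0.7004 = 2.460 kg·m².
ω_f = L / I = 11.34 / 2.460 = 4.609 rev/s.

|ω_f| ≈ 4.61 rev/s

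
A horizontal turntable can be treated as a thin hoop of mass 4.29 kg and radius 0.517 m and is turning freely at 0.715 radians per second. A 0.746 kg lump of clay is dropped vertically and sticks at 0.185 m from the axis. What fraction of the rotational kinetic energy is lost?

fraction ≈ 0.0218

No external torque acts about the axis; L_before = L_after.
I_p = (4.29)(0.517)² = 1.147 kg·m².
Added inertia Σmr² = (0.746)(0.185)² = 0.02553 kg·m²; I_f = 1.147 + 0.02553 = 1.172 kg·m².
ω_f = I_p ω_i / I_f = (1.147)(0.715) / 1.172 = 0.6994 rad/s.
KE_i = ½(1.147)(0.7150 rad/s)² = 0.2931 J; KE_f = ½(1.172)(0.6994)² = 0.2867 J.
Fraction lost = 0.02178.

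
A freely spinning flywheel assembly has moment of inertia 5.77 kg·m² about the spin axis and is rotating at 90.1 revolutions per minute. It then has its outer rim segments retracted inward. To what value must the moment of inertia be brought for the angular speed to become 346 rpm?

With no external torque about the axis, L is conserved: I₁ω₁ = I₂ω₂.
I₂ = I₁ω₁ / ω₂ = (5.77)(90.1) / (346) = 1.503 kg·m².

I₂ ≈ 1.50 kg·m²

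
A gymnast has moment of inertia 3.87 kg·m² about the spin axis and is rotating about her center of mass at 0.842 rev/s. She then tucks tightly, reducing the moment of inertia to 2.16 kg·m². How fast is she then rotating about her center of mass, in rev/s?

ω₂ ≈ 1.51 rev/s

No external torque acts about the spin axis, so angular momentum is conserved.
ω₂ = I₁ω₁ / I₂ = (3.870)(0.842 rev/s) / (2.160) = 1.509 rev/s.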